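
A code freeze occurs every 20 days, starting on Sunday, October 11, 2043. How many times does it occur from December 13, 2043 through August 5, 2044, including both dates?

11

Occurrences land 20·i days after October 11, 2043 for i = 0, 1, 2, …
December 13, 2043 is 63 days after the start; 63 ÷ 20 = 3 remainder 3; since the remainder is 3, round up to i = 4. First occurrence in the window: #5 on December 30, 2043 (4×20 = 80 days in).
August 5, 2044 is 299 days after the start; 299 ÷ 20 = 14 remainder 19. Last occurrence in the window: #15 on July 17, 2044.
Occurrences #5 through #15: 11 in total.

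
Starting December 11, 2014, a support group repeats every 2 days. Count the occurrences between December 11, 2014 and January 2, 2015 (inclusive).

12

Occurrences land 2·i days after December 11, 2014 for i = 0, 1, 2, …
The window opens on the start date, so the first occurrence inside is #1 on December 11, 2014.
January 2, 2015 is 22 days after the start; 22 ÷ 2 = 11 remainder 0. Last occurrence in the window: #12 on January 2, 2015.
Occurrences #1 through #12: 12 in total.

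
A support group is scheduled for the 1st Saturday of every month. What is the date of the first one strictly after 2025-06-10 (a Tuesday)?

2025-07-05

June 2025 starts on a Sunday, so its 1st Saturday is 2025-06-07 (6 days in).
That is not after 2025-06-10, so look at July 2025.
July 2025 starts on a Tuesday, so its 1st Saturday is 2025-07-05 (4 days in).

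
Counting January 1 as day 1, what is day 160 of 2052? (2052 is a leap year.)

January has 31 days (160 − 31 = 129 remain).
February has 29 days (129 − 29 = 100 remain).
March has 31 days (100 − 31 = 69 remain).
April has 30 days (69 − 30 = 39 remain).
May has 31 days (39 − 31 = 8 remain).
8 into June → June 8.

2052-06-08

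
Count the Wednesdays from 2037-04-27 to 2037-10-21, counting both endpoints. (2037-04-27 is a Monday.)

26

2037-04-27 is a Monday; the first Wednesday on or after it is 2037-04-29 (2 days later).
From 2037-04-29 to 2037-10-21: 1 + 31 + 30 + 31 + 31 + 30 + 21 = 175 days (rest of April, May, June, July, August, September, October).
175 ÷ 7 = 25 full weeks with remainder 0, so 25 more Wednesdays after the first → 26.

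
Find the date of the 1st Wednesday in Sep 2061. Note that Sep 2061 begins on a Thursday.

Sep 2061 begins on a Thursday, so the first Wednesday is Sep 7 (6 days later).

Sep 7, 2061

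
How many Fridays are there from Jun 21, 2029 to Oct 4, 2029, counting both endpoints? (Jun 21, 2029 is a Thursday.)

Jun 21, 2029 is a Thursday; the first Friday on or after it is Jun 22, 2029 (1 day later).
From Jun 22, 2029 to Oct 4, 2029: 8 + 31 + 31 + 30 + 4 = 104 days (rest of Jun, Jul, Aug, Sep, Oct).
104 ÷ 7 = 14 full weeks with remainder 6, so 14 more Fridays after the first → 15.

15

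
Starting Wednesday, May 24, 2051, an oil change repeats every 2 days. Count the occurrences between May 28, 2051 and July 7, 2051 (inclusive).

Occurrences land 2·i days after May 24, 2051 for i = 0, 1, 2, …
May 28, 2051 is 4 days after the start; 4 ÷ 2 = 2 remainder 0. First occurrence in the window: #3 on May 28, 2051 (2×2 = 4 days in).
July 7, 2051 is 44 days after the start; 44 ÷ 2 = 22 remainder 0. Last occurrence in the window: #23 on July 7, 2051.
Occurrences #3 through #23: 21 in total.

21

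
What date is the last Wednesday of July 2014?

2014-07-30

The first Wednesday of July 2014 is July 2.
July 2014 has 31 days. Adding weeks: 2, 9, 16, 23, 30 — the last one ≤ 31 is the 30th.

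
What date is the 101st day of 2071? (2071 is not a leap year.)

Apr 11, 2071

Jan has 31 days (101 − 31 = 70 remain).
Feb has 28 days (70 − 28 = 42 remain).
Mar has 31 days (42 − 31 = 11 remain).
11 into Apr → Apr 11.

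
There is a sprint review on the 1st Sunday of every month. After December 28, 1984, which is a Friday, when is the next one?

January 6, 1985

December 1984 starts on a Saturday, so its 1st Sunday is December 2, 1984 (1 day in).
That is not after December 28, 1984, so look at January 1985.
January 1985 starts on a Tuesday, so its 1st Sunday is January 6, 1985 (5 days in).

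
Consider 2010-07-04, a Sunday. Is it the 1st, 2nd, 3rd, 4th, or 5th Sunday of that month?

Day 4 falls in week ⌈4/7⌉ of the month.
Days 1–7 hold the 1st Sunday, 8–14 the 2nd, 15–21 the 3rd, 22–28 the 4th, 29–31 the 5th.
4 is in the range for the 1st.

1st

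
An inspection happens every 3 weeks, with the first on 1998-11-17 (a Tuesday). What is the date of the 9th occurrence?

1999-05-04

The 9th occurrence is 8 intervals after the first: 8 × 21 = 168 days after 1998-11-17.
November has 30 days — 13 days to the end of November leaves 155.
December has 31 days (124 left).
January has 31 days (93 left).
February has 28 days (65 left).
March has 31 days (34 left).
April has 30 days (4 left).
4 days into May → 1999-05-04.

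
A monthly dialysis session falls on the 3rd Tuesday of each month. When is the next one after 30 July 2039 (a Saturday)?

July 2039 starts on a Friday; its first Tuesday is the 5th, so the 3rd Tuesday is the 19th — 19 July 2039.
That is not after 30 July 2039, so look at August 2039.
August 2039 starts on a Monday; its first Tuesday is the 2nd, so the 3rd Tuesday is the 16th — 16 August 2039.

16 August 2039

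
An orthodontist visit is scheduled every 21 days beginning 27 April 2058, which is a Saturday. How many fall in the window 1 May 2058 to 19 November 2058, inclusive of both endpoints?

9

Occurrences land 21·i days after 27 April 2058 for i = 0, 1, 2, …
1 May 2058 is 4 days after the start; 4 ÷ 21 = 0 remainder 4; since the remainder is 4, round up to i = 1. First occurrence in the window: #2 on 18 May 2058 (1×21 = 21 days in).
19 November 2058 is 206 days after the start; 206 ÷ 21 = 9 remainder 17. Last occurrence in the window: #10 on 2 November 2058.
Occurrences #2 through #10: 9 in total.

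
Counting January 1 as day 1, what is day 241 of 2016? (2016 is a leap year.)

January has 31 days (241 − 31 = 210 remain).
February has 29 days (210 − 29 = 181 remain).
March has 31 days (181 − 31 = 150 remain).
April has 30 days (150 − 30 = 120 remain).
May has 31 days (120 − 31 = 89 remain).
June has 30 days (89 − 30 = 59 remain).
July has 31 days (59 − 31 = 28 remain).
28 into August → August 28.

28 August 2016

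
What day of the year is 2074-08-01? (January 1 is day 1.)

213

Days in months before August: 31 + 28 + 31 + 30 + 31 + 30 + 31 = 212.
Plus 1 day into August → day 213.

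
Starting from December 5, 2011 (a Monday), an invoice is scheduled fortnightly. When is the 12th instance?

The 12th occurrence is 11 intervals after the first: 11 × 14 = 154 days after December 5, 2011.
December has 31 days — 26 days to the end of December leaves 128.
January has 31 days (97 left).
February has 29 days (68 left).
March has 31 days (37 left).
April has 30 days (7 left).
7 days into May → May 7, 2012.

May 7, 2012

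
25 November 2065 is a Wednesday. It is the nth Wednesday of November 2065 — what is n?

4th

Day 25 falls in week ⌈25/7⌉ of the month.
Days 1–7 hold the 1st Wednesday, 8–14 the 2nd, 15–21 the 3rd, 22–28 the 4th, 29–31 the 5th.
25 is in the range for the 4th.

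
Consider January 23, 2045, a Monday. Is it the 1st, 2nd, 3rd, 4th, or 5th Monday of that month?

Day 23 falls in week ⌈23/7⌉ of the month.
Days 1–7 hold the 1st Monday, 8–14 the 2nd, 15–21 the 3rd, 22–28 the 4th, 29–31 the 5th.
23 is in the range for the 4th.

4th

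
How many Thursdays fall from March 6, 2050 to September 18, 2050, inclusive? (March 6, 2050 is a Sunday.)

28

March 6, 2050 is a Sunday; the first Thursday on or after it is March 10, 2050 (4 days later).
From March 10, 2050 to September 18, 2050: 21 + 30 + 31 + 30 + 31 + 31 + 18 = 192 days (rest of March, April, May, June, July, August, September).
192 ÷ 7 = 27 full weeks with remainder 3, so 27 more Thursdays after the first → 28.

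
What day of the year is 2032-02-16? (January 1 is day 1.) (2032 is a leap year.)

Days in months before February: 31 = 31.
Plus 16 days into February → day 47.

47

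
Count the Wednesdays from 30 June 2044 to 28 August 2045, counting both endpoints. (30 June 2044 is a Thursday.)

30 June 2044 is a Thursday; the first Wednesday on or after it is 6 July 2044 (6 days later).
From 6 July 2044 to 28 August 2045: 178 + 240 = 418 days (rest of 2044, to 28 August 2045 in 2045).
418 ÷ 7 = 59 full weeks with remainder 5, so 59 more Wednesdays after the first → 60.

60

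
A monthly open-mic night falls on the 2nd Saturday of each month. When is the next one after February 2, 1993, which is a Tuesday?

February 1993 starts on a Monday; its first Saturday is the 6th, so the 2nd Saturday is the 13th — February 13, 1993.
February 13, 1993 is after February 2, 1993, so that is the next one.

February 13, 1993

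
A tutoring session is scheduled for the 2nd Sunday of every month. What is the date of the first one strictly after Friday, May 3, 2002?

May 12, 2002

May 2002 starts on a Wednesday; its first Sunday is the 5th, so the 2nd Sunday is the 12th — May 12, 2002.
May 12, 2002 is after May 3, 2002, so that is the next one.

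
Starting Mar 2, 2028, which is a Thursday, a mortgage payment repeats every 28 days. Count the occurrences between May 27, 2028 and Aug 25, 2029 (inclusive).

Occurrences land 28·i days after Mar 2, 2028 for i = 0, 1, 2, …
May 27, 2028 is 86 days after the start; 86 ÷ 28 = 3 remainder 2; since the remainder is 2, round up to i = 4. First occurrence in the window: #5 on Jun 22, 2028 (4×28 = 112 days in).
Aug 25, 2029 is 541 days after the start; 541 ÷ 28 = 19 remainder 9. Last occurrence in the window: #20 on Aug 16, 2029.
Occurrences #5 through #20: 16 in total.

16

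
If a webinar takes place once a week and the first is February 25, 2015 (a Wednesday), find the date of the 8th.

April 15, 2015

The 8th occurrence is 7 intervals after the first: 7 × 7 = 49 days after February 25, 2015.
February has 28 days — 3 days to the end of February leaves 46.
March has 31 days (15 left).
15 days into April → April 15, 2015.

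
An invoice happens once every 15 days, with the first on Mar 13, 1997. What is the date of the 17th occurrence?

Nov 8, 1997

The 17th occurrence is 16 intervals after the first: 16 × 15 = 240 days after Mar 13, 1997.
Mar has 31 days — 18 days to the end of Mar leaves 222.
Apr has 30 days (192 left).
May has 31 days (161 left).
Jun has 30 days (131 left).
Jul has 31 days (100 left).
Aug has 31 days (69 left).
Sep has 30 days (39 left).
Oct has 31 days (8 left).
8 days into Nov → Nov 8, 1997.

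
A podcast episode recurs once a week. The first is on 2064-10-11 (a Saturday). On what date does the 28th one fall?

The 28th occurrence is 27 intervals after the first: 27 × 7 = 189 days after 2064-10-11.
October has 31 days — 20 days to the end of October leaves 169.
November has 30 days (139 left).
December has 31 days (108 left).
January has 31 days (77 left).
February has 28 days (49 left).
March has 31 days (18 left).
18 days into April → 2065-04-18.

2065-04-18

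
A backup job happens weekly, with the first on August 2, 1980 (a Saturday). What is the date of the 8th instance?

September 20, 1980

The 8th occurrence is 7 intervals after the first: 7 × 7 = 49 days after August 2, 1980.
August has 31 days — 29 days to the end of August leaves 20.
20 days into September → September 20, 1980.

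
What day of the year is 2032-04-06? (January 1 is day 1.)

97

Days in months before April: 31 + 29 + 31 = 91.
Plus 6 days into April → day 97.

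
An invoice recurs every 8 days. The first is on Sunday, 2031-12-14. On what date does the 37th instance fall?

The 37th occurrence is 36 intervals after the first: 36 × 8 = 288 days after 2031-12-14.
December has 31 days — 17 days to the end of December leaves 271.
January has 31 days (240 left).
February has 29 days (211 left).
March has 31 days (180 left).
April has 30 days (150 left).
May has 31 days (119 left).
June has 30 days (89 left).
July has 31 days (58 left).
August has 31 days (27 left).
27 days into September → 2032-09-27.

2032-09-27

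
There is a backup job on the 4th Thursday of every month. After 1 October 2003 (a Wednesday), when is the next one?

23 October 2003

October 2003 starts on a Wednesday; its first Thursday is the 2nd, so the 4th Thursday is the 23rd — 23 October 2003.
23 October 2003 is after 1 October 2003, so that is the next one.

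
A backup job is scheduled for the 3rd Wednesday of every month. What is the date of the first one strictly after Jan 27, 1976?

Feb 18, 1976

Jan 1976 starts on a Thursday; its first Wednesday is the 7th, so the 3rd Wednesday is the 21st — Jan 21, 1976.
That is not after Jan 27, 1976, so look at Feb 1976.
Feb 1976 starts on a Sunday; its first Wednesday is the 4th, so the 3rd Wednesday is the 18th — Feb 18, 1976.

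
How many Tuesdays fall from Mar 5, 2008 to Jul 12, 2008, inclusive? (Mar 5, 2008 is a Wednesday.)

18

Mar 5, 2008 is a Wednesday; the first Tuesday on or after it is Mar 11, 2008 (6 days later).
From Mar 11, 2008 to Jul 12, 2008: 20 + 30 + 31 + 30 + 12 = 123 days (rest of Mar, Apr, May, Jun, Jul).
123 ÷ 7 = 17 full weeks with remainder 4, so 17 more Tuesdays after the first → 18.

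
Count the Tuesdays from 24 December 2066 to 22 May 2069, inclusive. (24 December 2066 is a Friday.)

126

24 December 2066 is a Friday; the first Tuesday on or after it is 28 December 2066 (4 days later).
From 28 December 2066 to 22 May 2069: 3 + 365 + 366 + 142 = 876 days (rest of 2066, 2067, 2068, to 22 May 2069 in 2069).
876 ÷ 7 = 125 full weeks with remainder 1, so 125 more Tuesdays after the first → 126.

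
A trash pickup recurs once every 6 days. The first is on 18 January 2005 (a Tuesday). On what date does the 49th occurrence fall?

The 49th occurrence is 48 intervals after the first: 48 × 6 = 288 days after 18 January 2005.
January has 31 days — 13 days to the end of January leaves 275.
February has 28 days (247 left).
March has 31 days (216 left).
April has 30 days (186 left).
May has 31 days (155 left).
June has 30 days (125 left).
July has 31 days (94 left).
August has 31 days (63 left).
September has 30 days (33 left).
October has 31 days (2 left).
2 days into November → 2 November 2005.

2 November 2005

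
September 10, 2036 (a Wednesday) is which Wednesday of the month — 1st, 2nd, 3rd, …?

Day 10 falls in week ⌈10/7⌉ of the month.
Days 1–7 hold the 1st Wednesday, 8–14 the 2nd, 15–21 the 3rd, 22–28 the 4th, 29–31 the 5th.
10 is in the range for the 2nd.

2nd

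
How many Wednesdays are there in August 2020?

4

2020-08-01 is a Saturday; the first Wednesday on or after it is 2020-08-05 (4 days later).
From 2020-08-05 to 2020-08-31 is 31 − 5 = 26 days.
26 ÷ 7 = 3 full weeks with remainder 5, so 3 more Wednesdays after the first → 4.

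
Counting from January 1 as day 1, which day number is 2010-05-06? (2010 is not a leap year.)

126

Days in months before May: 31 + 28 + 31 + 30 = 120.
Plus 6 days into May → day 126.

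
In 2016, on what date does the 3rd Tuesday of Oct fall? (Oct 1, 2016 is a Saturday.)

Oct 2016 begins on a Saturday, so the first Tuesday is Oct 4 (3 days later).
The 3rd Tuesday is 2 weeks later: 4 + 14 = 18.

Oct 18, 2016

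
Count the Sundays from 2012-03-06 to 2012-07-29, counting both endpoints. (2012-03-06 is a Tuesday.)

21

2012-03-06 is a Tuesday; the first Sunday on or after it is 2012-03-11 (5 days later).
From 2012-03-11 to 2012-07-29: 20 + 30 + 31 + 30 + 29 = 140 days (rest of March, April, May, June, July).
140 ÷ 7 = 20 full weeks with remainder 0, so 20 more Sundays after the first → 21.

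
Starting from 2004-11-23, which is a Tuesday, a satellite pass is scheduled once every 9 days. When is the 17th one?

2005-04-16

The 17th occurrence is 16 intervals after the first: 16 × 9 = 144 days after 2004-11-23.
November has 30 days — 7 days to the end of November leaves 137.
December has 31 days (106 left).
January has 31 days (75 left).
February has 28 days (47 left).
March has 31 days (16 left).
16 days into April → 2005-04-16.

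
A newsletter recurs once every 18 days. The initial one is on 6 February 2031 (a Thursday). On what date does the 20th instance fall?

14 January 2032

The 20th occurrence is 19 intervals after the first: 19 × 18 = 342 days after 6 February 2031.
February has 28 days — 22 days to the end of February leaves 320.
March has 31 days (289 left).
April has 30 days (259 left).
May has 31 days (228 left).
June has 30 days (198 left).
July has 31 days (167 left).
August has 31 days (136 left).
September has 30 days (106 left).
October has 31 days (75 left).
November has 30 days (45 left).
December has 31 days (14 left).
14 days into January → 14 January 2032.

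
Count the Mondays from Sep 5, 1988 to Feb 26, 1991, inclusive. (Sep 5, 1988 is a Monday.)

Sep 5, 1988 is a Monday; the first Monday on or after it is Sep 5, 1988.
From Sep 5, 1988 to Feb 26, 1991: 117 + 365 + 365 + 57 = 904 days (rest of 1988, 1989, 1990, to Feb 26, 1991 in 1991).
904 ÷ 7 = 129 full weeks with remainder 1, so 129 more Mondays after the first → 130.

130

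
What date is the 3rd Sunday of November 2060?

November 2060 begins on a Monday, so the first Sunday is November 7 (6 days later).
The 3rd Sunday is 2 weeks later: 7 + 14 = 21.

November 21, 2060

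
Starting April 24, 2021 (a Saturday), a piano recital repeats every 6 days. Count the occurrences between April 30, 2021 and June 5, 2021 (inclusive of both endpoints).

7

Occurrences land 6·i days after April 24, 2021 for i = 0, 1, 2, …
April 30, 2021 is 6 days after the start; 6 ÷ 6 = 1 remainder 0. First occurrence in the window: #2 on April 30, 2021 (1×6 = 6 days in).
June 5, 2021 is 42 days after the start; 42 ÷ 6 = 7 remainder 0. Last occurrence in the window: #8 on June 5, 2021.
Occurrences #2 through #8: 7 in total.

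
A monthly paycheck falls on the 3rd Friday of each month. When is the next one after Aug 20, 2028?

Aug 2028 starts on a Tuesday; its first Friday is the 4th, so the 3rd Friday is the 18th — Aug 18, 2028.
That is not after Aug 20, 2028, so look at Sep 2028.
Sep 2028 starts on a Friday; its first Friday is the 1st, so the 3rd Friday is the 15th — Sep 15, 2028.

Sep 15, 2028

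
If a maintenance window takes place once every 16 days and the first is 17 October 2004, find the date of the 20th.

17 August 2005

The 20th occurrence is 19 intervals after the first: 19 × 16 = 304 days after 17 October 2004.
October has 31 days — 14 days to the end of October leaves 290.
November has 30 days (260 left).
December has 31 days (229 left).
January has 31 days (198 left).
February has 28 days (170 left).
March has 31 days (139 left).
April has 30 days (109 left).
May has 31 days (78 left).
June has 30 days (48 left).
July has 31 days (17 left).
17 days into August → 17 August 2005.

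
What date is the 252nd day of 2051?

January has 31 days (252 − 31 = 221 remain).
February has 28 days (221 − 28 = 193 remain).
March has 31 days (193 − 31 = 162 remain).
April has 30 days (162 − 30 = 132 remain).
May has 31 days (132 − 31 = 101 remain).
June has 30 days (101 − 30 = 71 remain).
July has 31 days (71 − 31 = 40 remain).
August has 31 days (40 − 31 = 9 remain).
9 into September → September 9.

2051-09-09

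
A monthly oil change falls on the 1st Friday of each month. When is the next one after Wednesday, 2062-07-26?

2062-08-04

July 2062 starts on a Saturday, so its 1st Friday is 2062-07-07 (6 days in).
That is not after 2062-07-26, so look at August 2062.
August 2062 starts on a Tuesday, so its 1st Friday is 2062-08-04 (3 days in).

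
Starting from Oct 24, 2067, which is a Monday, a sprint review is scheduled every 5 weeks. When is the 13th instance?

The 13th occurrence is 12 intervals after the first: 12 × 35 = 420 days after Oct 24, 2067.
Oct has 31 days — 7 days to the end of Oct leaves 413.
From end of Oct to end of 2067 is 61 days (352 left).
Jan has 31 days (321 left).
Feb has 29 days (292 left).
Mar has 31 days (261 left).
Apr has 30 days (231 left).
May has 31 days (200 left).
Jun has 30 days (170 left).
Jul has 31 days (139 left).
Aug has 31 days (108 left).
Sep has 30 days (78 left).
Oct has 31 days (47 left).
Nov has 30 days (17 left).
17 days into Dec → Dec 17, 2068.

Dec 17, 2068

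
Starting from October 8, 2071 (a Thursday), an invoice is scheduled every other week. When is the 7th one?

The 7th occurrence is 6 intervals after the first: 6 × 14 = 84 days after October 8, 2071.
October has 31 days — 23 days to the end of October leaves 61.
November has 30 days (31 left).
31 days into December → December 31, 2071.

December 31, 2071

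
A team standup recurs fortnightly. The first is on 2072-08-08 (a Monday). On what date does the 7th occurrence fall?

2072-10-31

The 7th occurrence is 6 intervals after the first: 6 × 14 = 84 days after 2072-08-08.
August has 31 days — 23 days to the end of August leaves 61.
September has 30 days (31 left).
31 days into October → 2072-10-31.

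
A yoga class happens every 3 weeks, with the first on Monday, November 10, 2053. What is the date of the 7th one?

March 16, 2054

The 7th occurrence is 6 intervals after the first: 6 × 21 = 126 days after November 10, 2053.
November has 30 days — 20 days to the end of November leaves 106.
December has 31 days (75 left).
January has 31 days (44 left).
February has 28 days (16 left).
16 days into March → March 16, 2054.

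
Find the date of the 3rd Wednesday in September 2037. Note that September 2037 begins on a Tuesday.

16 September 2037

September 2037 begins on a Tuesday, so the first Wednesday is September 2 (1 day later).
The 3rd Wednesday is 2 weeks later: 2 + 14 = 16.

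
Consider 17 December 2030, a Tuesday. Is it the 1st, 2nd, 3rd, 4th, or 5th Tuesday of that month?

Day 17 falls in week ⌈17/7⌉ of the month.
Days 1–7 hold the 1st Tuesday, 8–14 the 2nd, 15–21 the 3rd, 22–28 the 4th, 29–31 the 5th.
17 is in the range for the 3rd.

3rd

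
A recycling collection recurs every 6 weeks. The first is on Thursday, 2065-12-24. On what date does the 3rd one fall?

2066-03-18

The 3rd occurrence is 2 intervals after the first: 2 × 42 = 84 days after 2065-12-24.
December has 31 days — 7 days to the end of December leaves 77.
January has 31 days (46 left).
February has 28 days (18 left).
18 days into March → 2066-03-18.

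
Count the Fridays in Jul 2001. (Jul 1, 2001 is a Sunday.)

Jul 1, 2001 is a Sunday; the first Friday on or after it is Jul 6, 2001 (5 days later).
From Jul 6, 2001 to Jul 31, 2001 is 31 − 6 = 25 days.
25 ÷ 7 = 3 full weeks with remainder 4, so 3 more Fridays after the first → 4.

4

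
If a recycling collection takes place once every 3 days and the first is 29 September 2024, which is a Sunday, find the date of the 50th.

23 February 2025

The 50th occurrence is 49 intervals after the first: 49 × 3 = 147 days after 29 September 2024.
September has 30 days — 1 day to the end of September leaves 146.
October has 31 days (115 left).
November has 30 days (85 left).
December has 31 days (54 left).
January has 31 days (23 left).
23 days into February → 23 February 2025.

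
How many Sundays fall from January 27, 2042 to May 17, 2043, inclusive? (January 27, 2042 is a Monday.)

68

January 27, 2042 is a Monday; the first Sunday on or after it is February 2, 2042 (6 days later).
From February 2, 2042 to May 17, 2043: 332 + 137 = 469 days (rest of 2042, to May 17, 2043 in 2043).
469 ÷ 7 = 67 full weeks with remainder 0, so 67 more Sundays after the first → 68.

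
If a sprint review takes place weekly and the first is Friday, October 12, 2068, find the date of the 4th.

The 4th occurrence is 3 intervals after the first: 3 × 7 = 21 days after October 12, 2068.
October has 31 days — 19 days to the end of October leaves 2.
2 days into November → November 2, 2068.

November 2, 2068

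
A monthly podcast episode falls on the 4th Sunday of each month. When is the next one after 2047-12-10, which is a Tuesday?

2047-12-22

December 2047 starts on a Sunday; its first Sunday is the 1st, so the 4th Sunday is the 22nd — 2047-12-22.
2047-12-22 is after 2047-12-10, so that is the next one.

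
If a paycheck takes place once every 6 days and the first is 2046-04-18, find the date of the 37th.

The 37th occurrence is 36 intervals after the first: 36 × 6 = 216 days after 2046-04-18.
April has 30 days — 12 days to the end of April leaves 204.
May has 31 days (173 left).
June has 30 days (143 left).
July has 31 days (112 left).
August has 31 days (81 left).
September has 30 days (51 left).
October has 31 days (20 left).
20 days into November → 2046-11-20.

2046-11-20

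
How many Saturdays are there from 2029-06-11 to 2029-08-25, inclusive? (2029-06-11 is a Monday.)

2029-06-11 is a Monday; the first Saturday on or after it is 2029-06-16 (5 days later).
From 2029-06-16 to 2029-08-25: 14 + 31 + 25 = 70 days (rest of June, July, August).
70 ÷ 7 = 10 full weeks with remainder 0, so 10 more Saturdays after the first → 11.

11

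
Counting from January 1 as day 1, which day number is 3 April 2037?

Days in months before April: 31 + 28 + 31 = 90.
Plus 3 days into April → day 93.

93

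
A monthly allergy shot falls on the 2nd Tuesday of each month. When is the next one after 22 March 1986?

8 April 1986

March 1986 starts on a Saturday; its first Tuesday is the 4th, so the 2nd Tuesday is the 11th — 11 March 1986.
That is not after 22 March 1986, so look at April 1986.
April 1986 starts on a Tuesday; its first Tuesday is the 1st, so the 2nd Tuesday is the 8th — 8 April 1986.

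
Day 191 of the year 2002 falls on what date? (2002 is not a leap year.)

January has 31 days (191 − 31 = 160 remain).
February has 28 days (160 − 28 = 132 remain).
March has 31 days (132 − 31 = 101 remain).
April has 30 days (101 − 30 = 71 remain).
May has 31 days (71 − 31 = 40 remain).
June has 30 days (40 − 30 = 10 remain).
10 into July → July 10.

July 10, 2002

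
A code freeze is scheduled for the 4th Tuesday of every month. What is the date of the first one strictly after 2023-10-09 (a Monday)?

2023-10-24

October 2023 starts on a Sunday; its first Tuesday is the 3rd, so the 4th Tuesday is the 24th — 2023-10-24.
2023-10-24 is after 2023-10-09, so that is the next one.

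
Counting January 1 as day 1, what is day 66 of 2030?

January has 31 days (66 − 31 = 35 remain).
February has 28 days (35 − 28 = 7 remain).
7 into March → March 7.

7 March 2030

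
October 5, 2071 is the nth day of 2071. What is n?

Days in months before October: 31 + 28 + 31 + 30 + 31 + 30 + 31 + 31 + 30 = 273.
Plus 5 days into October → day 278.

278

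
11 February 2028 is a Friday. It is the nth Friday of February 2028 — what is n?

Day 11 falls in week ⌈11/7⌉ of the month.
Days 1–7 hold the 1st Friday, 8–14 the 2nd, 15–21 the 3rd, 22–28 the 4th, 29–31 the 5th.
11 is in the range for the 2nd.

2nd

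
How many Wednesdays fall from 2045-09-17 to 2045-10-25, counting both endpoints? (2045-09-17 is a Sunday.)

2045-09-17 is a Sunday; the first Wednesday on or after it is 2045-09-20 (3 days later).
From 2045-09-20 to 2045-10-25: 10 + 25 = 35 days (rest of September, October).
35 ÷ 7 = 5 full weeks with remainder 0, so 5 more Wednesdays after the first → 6.

6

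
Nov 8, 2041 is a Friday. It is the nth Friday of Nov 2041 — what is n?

Day 8 falls in week ⌈8/7⌉ of the month.
Days 1–7 hold the 1st Friday, 8–14 the 2nd, 15–21 the 3rd, 22–28 the 4th, 29–31 the 5th.
8 is in the range for the 2nd.

2nd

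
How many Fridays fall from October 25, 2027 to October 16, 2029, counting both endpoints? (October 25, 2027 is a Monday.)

103

October 25, 2027 is a Monday; the first Friday on or after it is October 29, 2027 (4 days later).
From October 29, 2027 to October 16, 2029: 63 + 366 + 289 = 718 days (rest of 2027, 2028, to October 16, 2029 in 2029).
718 ÷ 7 = 102 full weeks with remainder 4, so 102 more Fridays after the first → 103.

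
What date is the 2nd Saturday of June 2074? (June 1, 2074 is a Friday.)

June 9, 2074

June 2074 begins on a Friday, so the first Saturday is June 2 (1 day later).
The 2nd Saturday is 1 weeks later: 2 + 7 = 9.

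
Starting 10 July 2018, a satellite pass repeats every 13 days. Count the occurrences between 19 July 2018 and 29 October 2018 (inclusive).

8

Occurrences land 13·i days after 10 July 2018 for i = 0, 1, 2, …
19 July 2018 is 9 days after the start; 9 ÷ 13 = 0 remainder 9; since the remainder is 9, round up to i = 1. First occurrence in the window: #2 on 23 July 2018 (1×13 = 13 days in).
29 October 2018 is 111 days after the start; 111 ÷ 13 = 8 remainder 7. Last occurrence in the window: #9 on 22 October 2018.
Occurrences #2 through #9: 8 in total.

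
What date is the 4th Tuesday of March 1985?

The first Tuesday of March 1985 is March 5.
The 4th Tuesday is 3 weeks later: 5 + 21 = 26.

1985-03-26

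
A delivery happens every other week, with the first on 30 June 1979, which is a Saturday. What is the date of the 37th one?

The 37th occurrence is 36 intervals after the first: 36 × 14 = 504 days after 30 June 1979.
June has 30 days — 0 days to the end of June leaves 504.
From end of June to end of 1979 is 184 days (320 left).
January has 31 days (289 left).
February has 29 days (260 left).
March has 31 days (229 left).
April has 30 days (199 left).
May has 31 days (168 left).
June has 30 days (138 left).
July has 31 days (107 left).
August has 31 days (76 left).
September has 30 days (46 left).
October has 31 days (15 left).
15 days into November → 15 November 1980.

15 November 1980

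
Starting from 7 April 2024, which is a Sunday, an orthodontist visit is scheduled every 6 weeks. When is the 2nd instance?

The 2nd occurrence is 1 interval after the first: 1 × 42 = 42 days after 7 April 2024.
April has 30 days — 23 days to the end of April leaves 19.
19 days into May → 19 May 2024.

19 May 2024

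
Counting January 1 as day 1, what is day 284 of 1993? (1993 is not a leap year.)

January has 31 days (284 − 31 = 253 remain).
February has 28 days (253 − 28 = 225 remain).
March has 31 days (225 − 31 = 194 remain).
April has 30 days (194 − 30 = 164 remain).
May has 31 days (164 − 31 = 133 remain).
June has 30 days (133 − 30 = 103 remain).
July has 31 days (103 − 31 = 72 remain).
August has 31 days (72 − 31 = 41 remain).
September has 30 days (41 − 30 = 11 remain).
11 into October → October 11.

October 11, 1993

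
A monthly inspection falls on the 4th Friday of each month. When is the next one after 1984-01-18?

1984-01-27

January 1984 starts on a Sunday; its first Friday is the 6th, so the 4th Friday is the 27th — 1984-01-27.
1984-01-27 is after 1984-01-18, so that is the next one.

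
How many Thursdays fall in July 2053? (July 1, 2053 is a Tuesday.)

5

July 1, 2053 is a Tuesday; the first Thursday on or after it is July 3, 2053 (2 days later).
From July 3, 2053 to July 31, 2053 is 31 − 3 = 28 days.
28 ÷ 7 = 4 full weeks with remainder 0, so 4 more Thursdays after the first → 5.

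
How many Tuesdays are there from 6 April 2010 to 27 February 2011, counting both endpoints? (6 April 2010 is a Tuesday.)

6 April 2010 is a Tuesday; the first Tuesday on or after it is 6 April 2010.
From 6 April 2010 to 27 February 2011: 24 + 31 + 30 + 31 + 31 + 30 + 31 + 30 + 31 + 31 + 27 = 327 days (rest of April, May, June, July, August, September, October, November, December, January, February).
327 ÷ 7 = 46 full weeks with remainder 5, so 46 more Tuesdays after the first → 47.

47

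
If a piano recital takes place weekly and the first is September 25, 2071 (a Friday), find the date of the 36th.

The 36th occurrence is 35 intervals after the first: 35 × 7 = 245 days after September 25, 2071.
September has 30 days — 5 days to the end of September leaves 240.
October has 31 days (209 left).
November has 30 days (179 left).
December has 31 days (148 left).
January has 31 days (117 left).
February has 29 days (88 left).
March has 31 days (57 left).
April has 30 days (27 left).
27 days into May → May 27, 2072.

May 27, 2072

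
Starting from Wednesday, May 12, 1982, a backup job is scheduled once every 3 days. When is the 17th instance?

The 17th occurrence is 16 intervals after the first: 16 × 3 = 48 days after May 12, 1982.
May has 31 days — 19 days to the end of May leaves 29.
29 days into Jun → Jun 29, 1982.

Jun 29, 1982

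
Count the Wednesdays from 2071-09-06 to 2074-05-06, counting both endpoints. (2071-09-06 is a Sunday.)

2071-09-06 is a Sunday; the first Wednesday on or after it is 2071-09-09 (3 days later).
From 2071-09-09 to 2074-05-06: 113 + 366 + 365 + 126 = 970 days (rest of 2071, 2072, 2073, to 2074-05-06 in 2074).
970 ÷ 7 = 138 full weeks with remainder 4, so 138 more Wednesdays after the first → 139.

139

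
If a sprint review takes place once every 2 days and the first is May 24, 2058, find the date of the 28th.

Jul 17, 2058

The 28th occurrence is 27 intervals after the first: 27 × 2 = 54 days after May 24, 2058.
May has 31 days — 7 days to the end of May leaves 47.
Jun has 30 days (17 left).
17 days into Jul → Jul 17, 2058.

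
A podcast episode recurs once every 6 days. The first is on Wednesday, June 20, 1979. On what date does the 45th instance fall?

The 45th occurrence is 44 intervals after the first: 44 × 6 = 264 days after June 20, 1979.
June has 30 days — 10 days to the end of June leaves 254.
July has 31 days (223 left).
August has 31 days (192 left).
September has 30 days (162 left).
October has 31 days (131 left).
November has 30 days (101 left).
December has 31 days (70 left).
January has 31 days (39 left).
February has 29 days (10 left).
10 days into March → March 10, 1980.

March 10, 1980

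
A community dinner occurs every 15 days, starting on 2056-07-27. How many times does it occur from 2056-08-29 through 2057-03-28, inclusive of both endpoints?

Occurrences land 15·i days after 2056-07-27 for i = 0, 1, 2, …
2056-08-29 is 33 days after the start; 33 ÷ 15 = 2 remainder 3; since the remainder is 3, round up to i = 3. First occurrence in the window: #4 on 2056-09-10 (3×15 = 45 days in).
2057-03-28 is 244 days after the start; 244 ÷ 15 = 16 remainder 4. Last occurrence in the window: #17 on 2057-03-24.
Occurrences #4 through #17: 14 in total.

14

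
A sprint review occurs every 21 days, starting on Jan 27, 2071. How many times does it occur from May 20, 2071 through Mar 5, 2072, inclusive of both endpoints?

14

Occurrences land 21·i days after Jan 27, 2071 for i = 0, 1, 2, …
May 20, 2071 is 113 days after the start; 113 ÷ 21 = 5 remainder 8; since the remainder is 8, round up to i = 6. First occurrence in the window: #7 on Jun 2, 2071 (6×21 = 126 days in).
Mar 5, 2072 is 403 days after the start; 403 ÷ 21 = 19 remainder 4. Last occurrence in the window: #20 on Mar 1, 2072.
Occurrences #7 through #20: 14 in total.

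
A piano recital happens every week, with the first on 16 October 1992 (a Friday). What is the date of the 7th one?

27 November 1992

The 7th occurrence is 6 intervals after the first: 6 × 7 = 42 days after 16 October 1992.
October has 31 days — 15 days to the end of October leaves 27.
27 days into November → 27 November 1992.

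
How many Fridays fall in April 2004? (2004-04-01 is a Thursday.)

5

2004-04-01 is a Thursday; the first Friday on or after it is 2004-04-02 (1 day later).
From 2004-04-02 to 2004-04-30 is 30 − 2 = 28 days.
28 ÷ 7 = 4 full weeks with remainder 0, so 4 more Fridays after the first → 5.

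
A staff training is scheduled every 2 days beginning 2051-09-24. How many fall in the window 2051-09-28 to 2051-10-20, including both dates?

Occurrences land 2·i days after 2051-09-24 for i = 0, 1, 2, …
2051-09-28 is 4 days after the start; 4 ÷ 2 = 2 remainder 0. First occurrence in the window: #3 on 2051-09-28 (2×2 = 4 days in).
2051-10-20 is 26 days after the start; 26 ÷ 2 = 13 remainder 0. Last occurrence in the window: #14 on 2051-10-20.
Occurrences #3 through #14: 12 in total.

12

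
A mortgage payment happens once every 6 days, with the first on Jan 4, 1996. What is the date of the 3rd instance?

Jan 16, 1996

The 3rd occurrence is 2 intervals after the first: 2 × 6 = 12 days after Jan 4, 1996.
12 days later is Jan 16, 1996.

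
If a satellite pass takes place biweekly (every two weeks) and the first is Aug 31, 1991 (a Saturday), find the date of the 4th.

The 4th occurrence is 3 intervals after the first: 3 × 14 = 42 days after Aug 31, 1991.
Aug has 31 days — 0 days to the end of Aug leaves 42.
Sep has 30 days (12 left).
12 days into Oct → Oct 12, 1991.

Oct 12, 1991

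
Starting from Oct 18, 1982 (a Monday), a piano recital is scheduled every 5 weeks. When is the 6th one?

Apr 11, 1983

The 6th occurrence is 5 intervals after the first: 5 × 35 = 175 days after Oct 18, 1982.
Oct has 31 days — 13 days to the end of Oct leaves 162.
Nov has 30 days (132 left).
Dec has 31 days (101 left).
Jan has 31 days (70 left).
Feb has 28 days (42 left).
Mar has 31 days (11 left).
11 days into Apr → Apr 11, 1983.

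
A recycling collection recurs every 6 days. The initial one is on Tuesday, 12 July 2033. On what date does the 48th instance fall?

20 April 2034

The 48th occurrence is 47 intervals after the first: 47 × 6 = 282 days after 12 July 2033.
July has 31 days — 19 days to the end of July leaves 263.
August has 31 days (232 left).
September has 30 days (202 left).
October has 31 days (171 left).
November has 30 days (141 left).
December has 31 days (110 left).
January has 31 days (79 left).
February has 28 days (51 left).
March has 31 days (20 left).
20 days into April → 20 April 2034.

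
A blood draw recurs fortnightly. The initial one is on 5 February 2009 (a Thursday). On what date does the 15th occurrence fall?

20 August 2009

The 15th occurrence is 14 intervals after the first: 14 × 14 = 196 days after 5 February 2009.
February has 28 days — 23 days to the end of February leaves 173.
March has 31 days (142 left).
April has 30 days (112 left).
May has 31 days (81 left).
June has 30 days (51 left).
July has 31 days (20 left).
20 days into August → 20 August 2009.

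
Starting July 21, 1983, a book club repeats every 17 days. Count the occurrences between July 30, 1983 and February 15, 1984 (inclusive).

12

Occurrences land 17·i days after July 21, 1983 for i = 0, 1, 2, …
July 30, 1983 is 9 days after the start; 9 ÷ 17 = 0 remainder 9; since the remainder is 9, round up to i = 1. First occurrence in the window: #2 on August 7, 1983 (1×17 = 17 days in).
February 15, 1984 is 209 days after the start; 209 ÷ 17 = 12 remainder 5. Last occurrence in the window: #13 on February 10, 1984.
Occurrences #2 through #13: 12 in total.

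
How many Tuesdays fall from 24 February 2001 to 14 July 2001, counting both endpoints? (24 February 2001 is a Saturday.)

20

24 February 2001 is a Saturday; the first Tuesday on or after it is 27 February 2001 (3 days later).
From 27 February 2001 to 14 July 2001: 1 + 31 + 30 + 31 + 30 + 14 = 137 days (rest of February, March, April, May, June, July).
137 ÷ 7 = 19 full weeks with remainder 4, so 19 more Tuesdays after the first → 20.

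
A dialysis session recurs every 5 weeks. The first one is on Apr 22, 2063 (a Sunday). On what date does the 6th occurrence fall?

Oct 14, 2063

The 6th occurrence is 5 intervals after the first: 5 × 35 = 175 days after Apr 22, 2063.
Apr has 30 days — 8 days to the end of Apr leaves 167.
May has 31 days (136 left).
Jun has 30 days (106 left).
Jul has 31 days (75 left).
Aug has 31 days (44 left).
Sep has 30 days (14 left).
14 days into Oct → Oct 14, 2063.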